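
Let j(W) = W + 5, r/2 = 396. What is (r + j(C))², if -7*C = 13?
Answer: 30980356/49 ≈ 6.3225e+5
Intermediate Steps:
C = -13/7 (C = -⅐*13 = -13/7 ≈ -1.8571)
r = 792 (r = 2*396 = 792)
j(W) = 5 + W
(r + j(C))² = (792 + (5 - 13/7))² = (792 + 22/7)² = (5566/7)² = 30980356/49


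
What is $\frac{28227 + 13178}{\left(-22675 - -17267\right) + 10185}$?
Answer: $\frac{41405}{4777} \approx 8.6676$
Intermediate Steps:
$\frac{28227 + 13178}{\left(-22675 - -17267\right) + 10185} = \frac{41405}{\left(-22675 + 17267\right) + 10185} = \frac{41405}{-5408 + 10185} = \frac{41405}{4777}$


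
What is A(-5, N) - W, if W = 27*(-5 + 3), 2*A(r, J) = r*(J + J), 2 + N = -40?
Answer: 264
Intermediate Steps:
N = -42 (N = -2 - 40 = -42)
A(r, J) = J*r (A(r, J) = (r*(J + J))/2 = (r*(2*J))/2 = (2*J*r)/2 = J*r)
W = -54 (W = 27*(-2) = -54)
A(-5, N) - W = -42*(-5) - 1*(-54) = 210 + 54 = 264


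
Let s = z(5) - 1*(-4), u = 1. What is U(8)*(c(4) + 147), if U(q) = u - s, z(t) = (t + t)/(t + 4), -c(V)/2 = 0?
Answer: -1813/3 ≈ -604.33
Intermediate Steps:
c(V) = 0 (c(V) = -2*0 = 0)
z(t) = 2*t/(4 + t) (z(t) = (2*t)/(4 + t) = 2*t/(4 + t))
s = 46/9 (s = 2*5/(4 + 5) - 1*(-4) = 2*5/9 + 4 = 2*5*(⅑) + 4 = 10/9 + 4 = 46/9 ≈ 5.1111)
U(q) = -37/9 (U(q) = 1 - 1*46/9 = 1 - 46/9 = -37/9)
U(8)*(c(4) + 147) = -37*(0 + 147)/9 = -37/9*147 = -1813/3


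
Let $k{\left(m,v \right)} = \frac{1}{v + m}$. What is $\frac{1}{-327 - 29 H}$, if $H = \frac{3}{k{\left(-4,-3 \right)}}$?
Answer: $\frac{1}{282} \approx 0.0035461$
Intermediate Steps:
$k{\left(m,v \right)} = \frac{1}{m + v}$
$H = -21$ ($H = \frac{3}{\frac{1}{-4 - 3}} = \frac{3}{\frac{1}{-7}} = \frac{3}{- \frac{1}{7}} = 3 \left(-7\right) = -21$)
$\frac{1}{-327 - 29 H} = \frac{1}{-327 - 29 \left(-21\right)} = \frac{1}{-327 - -609} = \frac{1}{-327 + 609} = \frac{1}{282}$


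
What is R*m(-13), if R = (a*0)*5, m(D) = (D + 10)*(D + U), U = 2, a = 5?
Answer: 0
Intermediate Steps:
m(D) = (2 + D)*(10 + D) (m(D) = (D + 10)*(D + 2) = (10 + D)*(2 + D) = (2 + D)*(10 + D))
R = 0 (R = (5*0)*5 = 0*5 = 0)
R*m(-13) = 0*(20 + (-13)² + 12*(-13)) = 0*(20 + 169 - 156) = 0*33 = 0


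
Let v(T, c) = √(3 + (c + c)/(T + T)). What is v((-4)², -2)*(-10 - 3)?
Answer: -13*√46/4 ≈ -22.043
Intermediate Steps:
v(T, c) = √(3 + c/T) (v(T, c) = √(3 + (2*c)/((2*T))) = √(3 + (2*c)*(1/(2*T))) = √(3 + c/T))
v((-4)², -2)*(-10 - 3) = √(3 - 2/((-4)²))*(-10 - 3) = √(3 - 2/16)*(-13) = √(3 - 2*1/16)*(-13) = √(3 - ⅛)*(-13) = √(23/8)*(-13) = (√46/4)*(-13) = -13*√46/4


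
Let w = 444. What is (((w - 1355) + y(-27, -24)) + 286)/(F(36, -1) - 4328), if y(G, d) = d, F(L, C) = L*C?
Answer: 649/4364 ≈ 0.14872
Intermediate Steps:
F(L, C) = C*L
(((w - 1355) + y(-27, -24)) + 286)/(F(36, -1) - 4328) = (((444 - 1355) - 24) + 286)/(-1*36 - 4328) = ((-911 - 24) + 286)/(-36 - 4328) = (-935 + 286)/(-4364) = -649*(-1/4364) = 649/4364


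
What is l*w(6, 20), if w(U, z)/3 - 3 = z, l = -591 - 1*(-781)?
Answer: 13110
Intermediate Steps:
l = 190 (l = -591 + 781 = 190)
w(U, z) = 9 + 3*z
l*w(6, 20) = 190*(9 + 3*20) = 190*(9 + 60) = 190*69 = 13110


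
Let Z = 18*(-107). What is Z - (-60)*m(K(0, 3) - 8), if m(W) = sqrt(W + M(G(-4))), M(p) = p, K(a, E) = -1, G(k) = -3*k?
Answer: -1926 + 60*sqrt(3) ≈ -1822.1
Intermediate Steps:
m(W) = sqrt(12 + W) (m(W) = sqrt(W - 3*(-4)) = sqrt(W + 12) = sqrt(12 + W))
Z = -1926
Z - (-60)*m(K(0, 3) - 8) = -1926 - (-60)*sqrt(12 + (-1 - 8)) = -1926 - (-60)*sqrt(12 - 9) = -1926 - (-60)*sqrt(3) = -1926 + 60*sqrt(3)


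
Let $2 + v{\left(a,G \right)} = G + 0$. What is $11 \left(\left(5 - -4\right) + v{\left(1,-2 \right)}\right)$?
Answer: $55$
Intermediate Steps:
$v{\left(a,G \right)} = -2 + G$ ($v{\left(a,G \right)} = -2 + \left(G + 0\right) = -2 + G$)
$11 \left(\left(5 - -4\right) + v{\left(1,-2 \right)}\right) = 11 \left(\left(5 - -4\right) - 4\right) = 11 \left(\left(5 + 4\right) - 4\right) = 11 \left(9 - 4\right) = 11 \cdot 5 = 55$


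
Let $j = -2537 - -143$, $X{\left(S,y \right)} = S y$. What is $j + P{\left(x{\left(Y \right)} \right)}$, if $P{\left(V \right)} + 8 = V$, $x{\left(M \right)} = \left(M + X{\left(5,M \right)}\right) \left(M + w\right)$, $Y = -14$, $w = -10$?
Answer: $-386$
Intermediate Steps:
$x{\left(M \right)} = 6 M \left(-10 + M\right)$ ($x{\left(M \right)} = \left(M + 5 M\right) \left(M - 10\right) = 6 M \left(-10 + M\right)$)
$P{\left(V \right)} = -8 + V$
$j = -2394$ ($j = -2537 + 143 = -2394$)
$j + P{\left(x{\left(Y \right)} \right)} = -2394 - \left(8 + 84 \left(-10 - 14\right)\right) = -2394 - \left(8 + 84 \left(-24\right)\right) = -2394 + \left(-8 + 2016\right) = -2394 + 2008 = -386$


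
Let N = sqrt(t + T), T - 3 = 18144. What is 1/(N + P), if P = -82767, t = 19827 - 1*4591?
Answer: -82767/6850342906 - sqrt(33383)/6850342906 ≈ -1.2109e-5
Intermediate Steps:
T = 18147 (T = 3 + 18144 = 18147)
t = 15236 (t = 19827 - 4591 = 15236)
N = sqrt(33383) (N = sqrt(15236 + 18147) = sqrt(33383) ≈ 182.71)
1/(N + P) = 1/(sqrt(33383) - 82767) = 1/(-82767 + sqrt(33383))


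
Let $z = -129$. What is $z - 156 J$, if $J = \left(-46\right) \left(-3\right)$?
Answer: $-21657$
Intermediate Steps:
$J = 138$
$z - 156 J = -129 - 21528 = -21657$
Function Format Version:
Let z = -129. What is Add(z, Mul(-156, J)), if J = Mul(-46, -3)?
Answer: -21657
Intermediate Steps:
J = 138
Add(z, Mul(-156, J)) = Add(-129, Mul(-156, 138)) = Add(-129, -21528) = -21657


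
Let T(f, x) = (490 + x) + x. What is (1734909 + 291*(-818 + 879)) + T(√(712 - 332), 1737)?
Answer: 1756624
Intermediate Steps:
T(f, x) = 490 + 2*x
(1734909 + 291*(-818 + 879)) + T(√(712 - 332), 1737) = (1734909 + 291*(-818 + 879)) + (490 + 2*1737) = (1734909 + 291*61) + (490 + 3474) = (1734909 + 17751) + 3964 = 1752660 + 3964 = 1756624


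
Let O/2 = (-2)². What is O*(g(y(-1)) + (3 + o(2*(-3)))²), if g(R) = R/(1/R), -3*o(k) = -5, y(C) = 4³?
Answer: 296480/9 ≈ 32942.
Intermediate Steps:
y(C) = 64
o(k) = 5/3 (o(k) = -⅓*(-5) = 5/3)
g(R) = R² (g(R) = R*R = R²)
O = 8 (O = 2*(-2)² = 2*4 = 8)
O*(g(y(-1)) + (3 + o(2*(-3)))²) = 8*(64² + (3 + 5/3)²) = 8*(4096 + (14/3)²) = 8*(4096 + 196/9) = 8*(37060/9) = 296480/9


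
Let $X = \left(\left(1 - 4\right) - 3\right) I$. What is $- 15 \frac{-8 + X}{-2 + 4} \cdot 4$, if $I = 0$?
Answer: $240$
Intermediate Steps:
$X = 0$ ($X = \left(\left(1 - 4\right) - 3\right) 0 = \left(-3 - 3\right) 0 = \left(-6\right) 0 = 0$)
$- 15 \frac{-8 + X}{-2 + 4} \cdot 4 = - 15 \frac{-8 + 0}{-2 + 4} \cdot 4 = - 15 \left(- \frac{8}{2}\right) 4 = - 15 \left(\left(-8\right) \frac{1}{2}\right) 4 = \left(-15\right) \left(-4\right) 4 = 60 \cdot 4 = 240$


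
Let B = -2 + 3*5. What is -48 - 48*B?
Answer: -672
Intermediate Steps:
B = 13 (B = -2 + 15 = 13)
-48 - 48*B = -48 - 48*13 = -48 - 624 = -672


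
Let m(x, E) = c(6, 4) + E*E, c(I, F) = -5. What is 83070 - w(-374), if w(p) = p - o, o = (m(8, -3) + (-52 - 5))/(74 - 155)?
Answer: 6759017/81 ≈ 83445.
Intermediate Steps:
m(x, E) = -5 + E² (m(x, E) = -5 + E*E = -5 + E²)
o = 53/81 (o = ((-5 + (-3)²) + (-52 - 5))/(74 - 155) = ((-5 + 9) - 57)/(-81) = (4 - 57)*(-1/81) = -53*(-1/81) = 53/81 ≈ 0.65432)
w(p) = -53/81 + p (w(p) = p - 1*53/81 = p - 53/81 = -53/81 + p)
83070 - w(-374) = 83070 - (-53/81 - 374) = 83070 - 1*(-30347/81) = 83070 + 30347/81 = 6759017/81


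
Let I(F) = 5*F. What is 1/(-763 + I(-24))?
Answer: -1/883 ≈ -0.0011325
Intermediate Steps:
1/(-763 + I(-24)) = 1/(-763 + 5*(-24)) = 1/(-763 - 120) = 1/(-883) = -1/883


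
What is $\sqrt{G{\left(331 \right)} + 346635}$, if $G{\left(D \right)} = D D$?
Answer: $2 \sqrt{114049} \approx 675.42$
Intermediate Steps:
$G{\left(D \right)} = D^{2}$
$\sqrt{G{\left(331 \right)} + 346635} = \sqrt{331^{2} + 346635} = \sqrt{109561 + 346635} = \sqrt{456196} = 2 \sqrt{114049}$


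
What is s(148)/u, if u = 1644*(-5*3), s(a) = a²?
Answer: -5476/6165 ≈ -0.88824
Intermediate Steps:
u = -24660 (u = 1644*(-15) = -24660)
s(148)/u = 148²/(-24660) = 21904*(-1/24660) = -5476/6165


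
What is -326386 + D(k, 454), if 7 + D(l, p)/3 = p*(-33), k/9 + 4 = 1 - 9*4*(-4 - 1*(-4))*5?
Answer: -371353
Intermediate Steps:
k = -27 (k = -36 + 9*(1 - 9*4*(-4 - 1*(-4))*5) = -36 + 9*(1 - 9*4*(-4 + 4)*5) = -36 + 9*(1 - 9*4*0*5) = -36 + 9*(1 - 0*5) = -36 + 9*(1 - 9*0) = -36 + 9*(1 + 0) = -36 + 9*1 = -36 + 9 = -27)
D(l, p) = -21 - 99*p (D(l, p) = -21 + 3*(p*(-33)) = -21 + 3*(-33*p) = -21 - 99*p)
-326386 + D(k, 454) = -326386 + (-21 - 99*454) = -326386 + (-21 - 44946) = -326386 - 44967 = -371353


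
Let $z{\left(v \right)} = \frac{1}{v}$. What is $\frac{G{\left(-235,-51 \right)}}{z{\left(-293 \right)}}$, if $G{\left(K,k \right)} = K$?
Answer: $68855$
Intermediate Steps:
$\frac{G{\left(-235,-51 \right)}}{z{\left(-293 \right)}} = - \frac{235}{\frac{1}{-293}} = - \frac{235}{- \frac{1}{293}} = \left(-235\right) \left(-293\right) = 68855$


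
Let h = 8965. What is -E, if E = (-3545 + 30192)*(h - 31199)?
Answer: 592469398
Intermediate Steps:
E = -592469398 (E = (-3545 + 30192)*(8965 - 31199) = 26647*(-22234) = -592469398)
-E = -1*(-592469398) = 592469398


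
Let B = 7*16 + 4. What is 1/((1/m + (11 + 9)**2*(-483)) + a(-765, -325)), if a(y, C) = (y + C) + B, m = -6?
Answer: -6/1165045 ≈ -5.1500e-6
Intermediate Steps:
B = 116 (B = 112 + 4 = 116)
a(y, C) = 116 + C + y (a(y, C) = (y + C) + 116 = (C + y) + 116 = 116 + C + y)
1/((1/m + (11 + 9)**2*(-483)) + a(-765, -325)) = 1/((1/(-6) + (11 + 9)**2*(-483)) + (116 - 325 - 765)) = 1/((-1/6 + 20**2*(-483)) - 974) = 1/((-1/6 + 400*(-483)) - 974) = 1/((-1/6 - 193200) - 974) = 1/(-1159201/6 - 974) = 1/(-1165045/6) = -6/1165045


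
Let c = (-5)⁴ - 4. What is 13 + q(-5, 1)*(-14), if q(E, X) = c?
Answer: -8681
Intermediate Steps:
c = 621 (c = 625 - 4 = 621)
q(E, X) = 621
13 + q(-5, 1)*(-14) = 13 + 621*(-14) = 13 - 8694 = -8681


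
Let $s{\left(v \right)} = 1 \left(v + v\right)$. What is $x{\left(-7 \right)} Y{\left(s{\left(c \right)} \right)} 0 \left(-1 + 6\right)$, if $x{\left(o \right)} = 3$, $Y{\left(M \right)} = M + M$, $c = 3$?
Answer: $0$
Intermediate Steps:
$s{\left(v \right)} = 2 v$ ($s{\left(v \right)} = 1 \cdot 2 v = 2 v$)
$Y{\left(M \right)} = 2 M$
$x{\left(-7 \right)} Y{\left(s{\left(c \right)} \right)} 0 \left(-1 + 6\right) = 3 \cdot 2 \cdot 2 \cdot 3 \cdot 0 \left(-1 + 6\right) = 3 \cdot 2 \cdot 6 \cdot 0 \cdot 5 = 3 \cdot 12 \cdot 0 = 36 \cdot 0 = 0$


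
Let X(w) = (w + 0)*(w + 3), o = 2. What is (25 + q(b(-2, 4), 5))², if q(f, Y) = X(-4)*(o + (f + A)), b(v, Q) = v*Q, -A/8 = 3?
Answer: 9025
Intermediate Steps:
A = -24 (A = -8*3 = -24)
X(w) = w*(3 + w)
b(v, Q) = Q*v
q(f, Y) = -88 + 4*f (q(f, Y) = (-4*(3 - 4))*(2 + (f - 24)) = (-4*(-1))*(2 + (-24 + f)) = 4*(-22 + f) = -88 + 4*f)
(25 + q(b(-2, 4), 5))² = (25 + (-88 + 4*(4*(-2))))² = (25 + (-88 + 4*(-8)))² = (25 + (-88 - 32))² = (25 - 120)² = (-95)² = 9025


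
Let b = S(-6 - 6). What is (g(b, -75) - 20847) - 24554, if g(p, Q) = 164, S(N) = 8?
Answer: -45237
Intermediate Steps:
b = 8
(g(b, -75) - 20847) - 24554 = (164 - 20847) - 24554 = -20683 - 24554 = -45237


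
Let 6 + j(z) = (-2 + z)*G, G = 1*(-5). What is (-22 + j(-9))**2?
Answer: 729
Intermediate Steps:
G = -5
j(z) = 4 - 5*z (j(z) = -6 + (-2 + z)*(-5) = -6 + (10 - 5*z) = 4 - 5*z)
(-22 + j(-9))**2 = (-22 + (4 - 5*(-9)))**2 = (-22 + (4 + 45))**2 = (-22 + 49)**2 = 27**2 = 729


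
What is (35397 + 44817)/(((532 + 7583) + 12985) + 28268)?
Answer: 13369/8228 ≈ 1.6248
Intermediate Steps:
(35397 + 44817)/(((532 + 7583) + 12985) + 28268) = 80214/((8115 + 12985) + 28268) = 80214/(21100 + 28268) = 80214/49368 = 80214*(1/49368) = 13369/8228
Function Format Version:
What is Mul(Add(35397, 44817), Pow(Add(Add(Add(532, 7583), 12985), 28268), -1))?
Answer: Rational(13369, 8228) ≈ 1.6248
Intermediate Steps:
Mul(Add(35397, 44817), Pow(Add(Add(Add(532, 7583), 12985), 28268), -1)) = Mul(80214, Pow(Add(Add(8115, 12985), 28268), -1)) = Mul(80214, Pow(Add(21100, 28268), -1)) = Mul(80214, Pow(49368, -1)) = Mul(80214, Rational(1, 49368)) = Rational(13369, 8228)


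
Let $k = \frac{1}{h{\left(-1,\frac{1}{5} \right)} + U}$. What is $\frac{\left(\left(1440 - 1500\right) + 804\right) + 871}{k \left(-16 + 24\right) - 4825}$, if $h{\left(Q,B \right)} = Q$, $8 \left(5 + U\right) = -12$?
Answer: $- \frac{24225}{72391} \approx -0.33464$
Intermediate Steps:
$U = - \frac{13}{2}$ ($U = -5 + \frac{1}{8} \left(-12\right) = -5 - \frac{3}{2} = - \frac{13}{2} \approx -6.5$)
$k = - \frac{2}{15}$ ($k = \frac{1}{-1 - \frac{13}{2}} = \frac{1}{- \frac{15}{2}} = - \frac{2}{15} \approx -0.13333$)
$\frac{\left(\left(1440 - 1500\right) + 804\right) + 871}{k \left(-16 + 24\right) - 4825} = \frac{\left(\left(1440 - 1500\right) + 804\right) + 871}{- \frac{2 \left(-16 + 24\right)}{15} - 4825} = \frac{\left(-60 + 804\right) + 871}{\left(- \frac{2}{15}\right) 8 - 4825} = \frac{744 + 871}{- \frac{16}{15} - 4825} = \frac{1615}{- \frac{72391}{15}} = 1615 \left(- \frac{15}{72391}\right) = - \frac{24225}{72391}$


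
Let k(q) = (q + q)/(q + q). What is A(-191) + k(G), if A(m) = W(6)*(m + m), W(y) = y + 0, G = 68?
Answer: -2291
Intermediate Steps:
W(y) = y
A(m) = 12*m (A(m) = 6*(m + m) = 6*(2*m) = 12*m)
k(q) = 1 (k(q) = (2*q)/((2*q)) = (2*q)*(1/(2*q)) = 1)
A(-191) + k(G) = 12*(-191) + 1 = -2292 + 1 = -2291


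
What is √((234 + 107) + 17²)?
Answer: 3*√70 ≈ 25.100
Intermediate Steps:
√((234 + 107) + 17²) = √(341 + 289) = √630 = 3*√70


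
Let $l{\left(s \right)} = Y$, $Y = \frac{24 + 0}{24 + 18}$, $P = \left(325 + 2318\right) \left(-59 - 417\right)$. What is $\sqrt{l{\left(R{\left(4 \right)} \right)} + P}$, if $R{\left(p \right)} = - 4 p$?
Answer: $\frac{2 i \sqrt{15411326}}{7} \approx 1121.6 i$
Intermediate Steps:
$P = -1258068$ ($P = 2643 \left(-476\right) = -1258068$)
$Y = \frac{4}{7}$ ($Y = \frac{24}{42} = 24 \cdot \frac{1}{42} = \frac{4}{7} \approx 0.57143$)
$l{\left(s \right)} = \frac{4}{7}$
$\sqrt{l{\left(R{\left(4 \right)} \right)} + P} = \sqrt{\frac{4}{7} - 1258068} = \sqrt{- \frac{8806472}{7}} = \frac{2 i \sqrt{15411326}}{7}$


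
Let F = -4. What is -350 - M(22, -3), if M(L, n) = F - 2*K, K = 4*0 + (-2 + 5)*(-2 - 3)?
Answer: -376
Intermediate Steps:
K = -15 (K = 0 + 3*(-5) = 0 - 15 = -15)
M(L, n) = 26 (M(L, n) = -4 - 2*(-15) = -4 + 30 = 26)
-350 - M(22, -3) = -350 - 1*26 = -350 - 26 = -376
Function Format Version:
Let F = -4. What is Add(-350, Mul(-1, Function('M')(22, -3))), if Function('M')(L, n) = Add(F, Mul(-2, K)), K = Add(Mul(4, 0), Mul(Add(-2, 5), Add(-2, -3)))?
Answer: -376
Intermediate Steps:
K = -15 (K = Add(0, Mul(3, -5)) = Add(0, -15) = -15)
Function('M')(L, n) = 26 (Function('M')(L, n) = Add(-4, Mul(-2, -15)) = Add(-4, 30) = 26)
Add(-350, Mul(-1, Function('M')(22, -3))) = Add(-350, Mul(-1, 26)) = Add(-350, -26) = -376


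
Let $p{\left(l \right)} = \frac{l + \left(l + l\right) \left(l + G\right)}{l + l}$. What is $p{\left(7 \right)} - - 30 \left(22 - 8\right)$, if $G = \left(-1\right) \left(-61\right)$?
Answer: $\frac{977}{2} \approx 488.5$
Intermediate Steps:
$G = 61$
$p{\left(l \right)} = \frac{l + 2 l \left(61 + l\right)}{2 l}$ ($p{\left(l \right)} = \frac{l + \left(l + l\right) \left(l + 61\right)}{l + l} = \frac{l + 2 l \left(61 + l\right)}{2 l}$)
$p{\left(7 \right)} - - 30 \left(22 - 8\right) = \left(\frac{123}{2} + 7\right) - - 30 \left(22 - 8\right) = \frac{137}{2} - \left(-30\right) 14 = \frac{137}{2} - -420 = \frac{137}{2} + 420 = \frac{977}{2}$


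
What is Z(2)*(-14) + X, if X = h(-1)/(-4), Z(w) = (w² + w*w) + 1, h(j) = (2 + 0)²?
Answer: -127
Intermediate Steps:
h(j) = 4 (h(j) = 2² = 4)
Z(w) = 1 + 2*w² (Z(w) = (w² + w²) + 1 = 2*w² + 1 = 1 + 2*w²)
X = -1 (X = 4/(-4) = 4*(-¼) = -1)
Z(2)*(-14) + X = (1 + 2*2²)*(-14) - 1 = (1 + 2*4)*(-14) - 1 = (1 + 8)*(-14) - 1 = 9*(-14) - 1 = -126 - 1 = -127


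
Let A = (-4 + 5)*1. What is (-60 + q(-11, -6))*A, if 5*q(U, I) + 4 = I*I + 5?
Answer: -263/5 ≈ -52.600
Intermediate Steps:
q(U, I) = 1/5 + I**2/5 (q(U, I) = -4/5 + (I*I + 5)/5 = -4/5 + (I**2 + 5)/5 = -4/5 + (5 + I**2)/5 = -4/5 + (1 + I**2/5) = 1/5 + I**2/5)
A = 1 (A = 1*1 = 1)
(-60 + q(-11, -6))*A = (-60 + (1/5 + (1/5)*(-6)**2))*1 = (-60 + (1/5 + (1/5)*36))*1 = (-60 + (1/5 + 36/5))*1 = (-60 + 37/5)*1 = -263/5*1 = -263/5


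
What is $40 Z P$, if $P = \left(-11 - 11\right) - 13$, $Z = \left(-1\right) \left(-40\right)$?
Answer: $-56000$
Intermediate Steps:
$Z = 40$
$P = -35$ ($P = -22 - 13 = -35$)
$40 Z P = 40 \cdot 40 \left(-35\right) = 1600 \left(-35\right) = -56000$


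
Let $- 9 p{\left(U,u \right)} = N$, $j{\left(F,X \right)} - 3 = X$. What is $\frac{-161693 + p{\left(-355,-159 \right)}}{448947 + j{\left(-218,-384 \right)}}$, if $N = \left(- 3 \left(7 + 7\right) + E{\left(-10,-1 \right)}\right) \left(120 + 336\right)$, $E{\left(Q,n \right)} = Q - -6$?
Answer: $- \frac{478087}{1345698} \approx -0.35527$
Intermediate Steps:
$E{\left(Q,n \right)} = 6 + Q$ ($E{\left(Q,n \right)} = Q + 6 = 6 + Q$)
$j{\left(F,X \right)} = 3 + X$
$N = -20976$ ($N = \left(- 3 \left(7 + 7\right) + \left(6 - 10\right)\right) \left(120 + 336\right) = \left(\left(-3\right) 14 - 4\right) 456 = \left(-42 - 4\right) 456 = \left(-46\right) 456 = -20976$)
$p{\left(U,u \right)} = \frac{6992}{3}$ ($p{\left(U,u \right)} = \left(- \frac{1}{9}\right) \left(-20976\right) = \frac{6992}{3}$)
$\frac{-161693 + p{\left(-355,-159 \right)}}{448947 + j{\left(-218,-384 \right)}} = \frac{-161693 + \frac{6992}{3}}{448947 + \left(3 - 384\right)} = - \frac{478087}{3 \left(448947 - 381\right)} = - \frac{478087}{3 \cdot 448566} = \left(- \frac{478087}{3}\right) \frac{1}{448566} = - \frac{478087}{1345698}$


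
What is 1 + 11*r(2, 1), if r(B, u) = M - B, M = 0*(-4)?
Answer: -21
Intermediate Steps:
M = 0
r(B, u) = -B (r(B, u) = 0 - B = -B)
1 + 11*r(2, 1) = 1 + 11*(-1*2) = 1 + 11*(-2) = 1 - 22 = -21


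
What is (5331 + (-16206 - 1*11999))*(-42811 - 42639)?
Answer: 1954583300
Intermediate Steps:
(5331 + (-16206 - 1*11999))*(-42811 - 42639) = (5331 + (-16206 - 11999))*(-85450) = (5331 - 28205)*(-85450) = -22874*(-85450) = 1954583300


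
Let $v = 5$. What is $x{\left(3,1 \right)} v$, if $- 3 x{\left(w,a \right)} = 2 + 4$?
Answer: $-10$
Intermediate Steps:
$x{\left(w,a \right)} = -2$ ($x{\left(w,a \right)} = - \frac{2 + 4}{3} = \left(- \frac{1}{3}\right) 6 = -2$)
$x{\left(3,1 \right)} v = \left(-2\right) 5 = -10$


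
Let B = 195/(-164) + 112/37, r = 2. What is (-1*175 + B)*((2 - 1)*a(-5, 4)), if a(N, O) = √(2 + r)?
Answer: -1050747/3034 ≈ -346.32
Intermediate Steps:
B = 11153/6068 (B = 195*(-1/164) + 112*(1/37) = -195/164 + 112/37 = 11153/6068 ≈ 1.8380)
a(N, O) = 2 (a(N, O) = √(2 + 2) = √4 = 2)
(-1*175 + B)*((2 - 1)*a(-5, 4)) = (-1*175 + 11153/6068)*((2 - 1)*2) = (-175 + 11153/6068)*(1*2) = -1050747/6068*2 = -1050747/3034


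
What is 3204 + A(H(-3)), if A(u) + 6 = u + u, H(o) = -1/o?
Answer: 9596/3 ≈ 3198.7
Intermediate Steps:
A(u) = -6 + 2*u (A(u) = -6 + (u + u) = -6 + 2*u)
3204 + A(H(-3)) = 3204 + (-6 + 2*(-1/(-3))) = 3204 + (-6 + 2*(-1*(-1/3))) = 3204 + (-6 + 2*(1/3)) = 3204 + (-6 + 2/3) = 3204 - 16/3 = 9596/3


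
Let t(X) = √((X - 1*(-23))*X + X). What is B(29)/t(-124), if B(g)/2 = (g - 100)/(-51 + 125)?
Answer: -71*√31/22940 ≈ -0.017232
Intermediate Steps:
B(g) = -100/37 + g/37 (B(g) = 2*((g - 100)/(-51 + 125)) = 2*((-100 + g)/74) = 2*((-100 + g)*(1/74)) = 2*(-50/37 + g/74) = -100/37 + g/37)
t(X) = √(X + X*(23 + X)) (t(X) = √((X + 23)*X + X) = √((23 + X)*X + X) = √(X*(23 + X) + X) = √(X + X*(23 + X)))
B(29)/t(-124) = (-100/37 + (1/37)*29)/(√(-124*(24 - 124))) = (-100/37 + 29/37)/(√(-124*(-100))) = -71*√31/620/37 = -71*√31/22940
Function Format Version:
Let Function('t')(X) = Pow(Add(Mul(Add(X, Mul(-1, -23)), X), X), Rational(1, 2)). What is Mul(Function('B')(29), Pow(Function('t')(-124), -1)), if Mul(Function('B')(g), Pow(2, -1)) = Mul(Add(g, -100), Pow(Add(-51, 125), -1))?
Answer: Mul(Rational(-71, 22940), Pow(31, Rational(1, 2))) ≈ -0.017232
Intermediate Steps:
Function('B')(g) = Add(Rational(-100, 37), Mul(Rational(1, 37), g)) (Function('B')(g) = Mul(2, Mul(Add(g, -100), Pow(Add(-51, 125), -1))) = Mul(2, Mul(Add(-100, g), Pow(74, -1))) = Mul(2, Mul(Add(-100, g), Rational(1, 74))) = Mul(2, Add(Rational(-50, 37), Mul(Rational(1, 74), g))) = Add(Rational(-100, 37), Mul(Rational(1, 37), g)))
Function('t')(X) = Pow(Add(X, Mul(X, Add(23, X))), Rational(1, 2)) (Function('t')(X) = Pow(Add(Mul(Add(X, 23), X), X), Rational(1, 2)) = Pow(Add(Mul(Add(23, X), X), X), Rational(1, 2)) = Pow(Add(Mul(X, Add(23, X)), X), Rational(1, 2)) = Pow(Add(X, Mul(X, Add(23, X))), Rational(1, 2)))
Mul(Function('B')(29), Pow(Function('t')(-124), -1)) = Mul(Add(Rational(-100, 37), Mul(Rational(1, 37), 29)), Pow(Pow(Mul(-124, Add(24, -124)), Rational(1, 2)), -1)) = Mul(Add(Rational(-100, 37), Rational(29, 37)), Pow(Pow(Mul(-124, -100), Rational(1, 2)), -1)) = Mul(Rational(-71, 37), Pow(Pow(12400, Rational(1, 2)), -1)) = Mul(Rational(-71, 37), Pow(Mul(20, Pow(31, Rational(1, 2))), -1)) = Mul(Rational(-71, 37), Mul(Rational(1, 620), Pow(31, Rational(1, 2)))) = Mul(Rational(-71, 22940), Pow(31, Rational(1, 2)))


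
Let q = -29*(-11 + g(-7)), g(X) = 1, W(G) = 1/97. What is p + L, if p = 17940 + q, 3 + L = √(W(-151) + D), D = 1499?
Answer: 18227 + 6*√391783/97 ≈ 18266.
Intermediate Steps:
W(G) = 1/97
q = 290 (q = -29*(-11 + 1) = -29*(-10) = 290)
L = -3 + 6*√391783/97 (L = -3 + √(1/97 + 1499) = -3 + √(145404/97) = -3 + 6*√391783/97 ≈ 35.717)
p = 18230 (p = 17940 + 290 = 18230)
p + L = 18230 + (-3 + 6*√391783/97) = 18227 + 6*√391783/97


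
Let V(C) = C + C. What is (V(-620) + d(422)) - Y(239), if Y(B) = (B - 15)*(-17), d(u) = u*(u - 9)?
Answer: 176854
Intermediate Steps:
d(u) = u*(-9 + u)
V(C) = 2*C
Y(B) = 255 - 17*B (Y(B) = (-15 + B)*(-17) = 255 - 17*B)
(V(-620) + d(422)) - Y(239) = (2*(-620) + 422*(-9 + 422)) - (255 - 17*239) = (-1240 + 422*413) - (255 - 4063) = (-1240 + 174286) - 1*(-3808) = 173046 + 3808 = 176854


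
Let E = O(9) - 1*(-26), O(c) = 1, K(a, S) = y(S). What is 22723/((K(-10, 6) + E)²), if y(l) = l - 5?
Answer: 22723/784 ≈ 28.983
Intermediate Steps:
y(l) = -5 + l
K(a, S) = -5 + S
E = 27 (E = 1 - 1*(-26) = 1 + 26 = 27)
22723/((K(-10, 6) + E)²) = 22723/(((-5 + 6) + 27)²) = 22723/((1 + 27)²) = 22723/(28²) = 22723/784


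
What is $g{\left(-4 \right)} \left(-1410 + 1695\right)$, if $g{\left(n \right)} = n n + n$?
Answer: $3420$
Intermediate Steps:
$g{\left(n \right)} = n + n^{2}$ ($g{\left(n \right)} = n^{2} + n = n + n^{2}$)
$g{\left(-4 \right)} \left(-1410 + 1695\right) = - 4 \left(1 - 4\right) \left(-1410 + 1695\right) = \left(-4\right) \left(-3\right) 285 = 12 \cdot 285 = 3420$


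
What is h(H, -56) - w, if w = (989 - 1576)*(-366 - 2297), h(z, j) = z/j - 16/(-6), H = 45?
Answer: -262614095/168 ≈ -1.5632e+6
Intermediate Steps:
h(z, j) = 8/3 + z/j (h(z, j) = z/j - 16*(-1/6) = z/j + 8/3 = 8/3 + z/j)
w = 1563181 (w = -587*(-2663) = 1563181)
h(H, -56) - w = (8/3 + 45/(-56)) - 1*1563181 = (8/3 + 45*(-1/56)) - 1563181 = (8/3 - 45/56) - 1563181 = 313/168 - 1563181 = -262614095/168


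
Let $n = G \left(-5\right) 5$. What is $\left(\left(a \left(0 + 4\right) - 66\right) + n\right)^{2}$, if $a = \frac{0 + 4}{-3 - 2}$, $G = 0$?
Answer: $\frac{119716}{25} \approx 4788.6$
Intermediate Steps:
$a = - \frac{4}{5}$ ($a = \frac{4}{-5} = 4 \left(- \frac{1}{5}\right) = - \frac{4}{5} \approx -0.8$)
$n = 0$ ($n = 0 \left(-5\right) 5 = 0 \cdot 5 = 0$)
$\left(\left(a \left(0 + 4\right) - 66\right) + n\right)^{2} = \left(\left(- \frac{4 \left(0 + 4\right)}{5} - 66\right) + 0\right)^{2} = \left(\left(\left(- \frac{4}{5}\right) 4 - 66\right) + 0\right)^{2} = \left(\left(- \frac{16}{5} - 66\right) + 0\right)^{2} = \left(- \frac{346}{5} + 0\right)^{2} = \left(- \frac{346}{5}\right)^{2} = \frac{119716}{25}$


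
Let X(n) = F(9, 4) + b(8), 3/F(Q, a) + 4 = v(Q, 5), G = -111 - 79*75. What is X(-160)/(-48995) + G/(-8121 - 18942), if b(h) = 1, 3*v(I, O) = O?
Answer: 690063622/3093887265 ≈ 0.22304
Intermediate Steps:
v(I, O) = O/3
G = -6036 (G = -111 - 5925 = -6036)
F(Q, a) = -9/7 (F(Q, a) = 3/(-4 + (1/3)*5) = 3/(-4 + 5/3) = 3/(-7/3) = 3*(-3/7) = -9/7)
X(n) = -2/7 (X(n) = -9/7 + 1 = -2/7)
X(-160)/(-48995) + G/(-8121 - 18942) = -2/7/(-48995) - 6036/(-8121 - 18942) = -2/7*(-1/48995) - 6036/(-27063) = 2/342965 - 6036*(-1/27063) = 2/342965 + 2012/9021 = 690063622/3093887265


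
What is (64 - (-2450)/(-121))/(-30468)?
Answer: -2647/1843314 ≈ -0.0014360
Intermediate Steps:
(64 - (-2450)/(-121))/(-30468) = (64 - (-2450)*(-1)/121)*(-1/30468) = (64 - 25*98/121)*(-1/30468) = (64 - 2450/121)*(-1/30468) = (5294/121)*(-1/30468) = -2647/1843314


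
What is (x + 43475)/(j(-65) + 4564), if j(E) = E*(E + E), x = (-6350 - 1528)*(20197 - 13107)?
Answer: -55811545/13014 ≈ -4288.6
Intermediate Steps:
x = -55855020 (x = -7878*7090 = -55855020)
j(E) = 2*E² (j(E) = E*(2*E) = 2*E²)
(x + 43475)/(j(-65) + 4564) = (-55855020 + 43475)/(2*(-65)² + 4564) = -55811545/(2*4225 + 4564) = -55811545/(8450 + 4564) = -55811545/13014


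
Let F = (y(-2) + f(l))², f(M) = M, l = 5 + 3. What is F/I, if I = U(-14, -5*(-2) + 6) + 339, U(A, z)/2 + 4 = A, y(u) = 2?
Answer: 100/303 ≈ 0.33003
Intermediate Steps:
l = 8
U(A, z) = -8 + 2*A
F = 100 (F = (2 + 8)² = 10² = 100)
I = 303 (I = (-8 + 2*(-14)) + 339 = (-8 - 28) + 339 = -36 + 339 = 303)
F/I = 100/303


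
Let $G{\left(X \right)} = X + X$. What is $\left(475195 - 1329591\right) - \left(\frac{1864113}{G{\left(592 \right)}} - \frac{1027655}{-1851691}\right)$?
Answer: $- \frac{1876632600233627}{2192402144} \approx -8.5597 \cdot 10^{5}$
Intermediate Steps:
$G{\left(X \right)} = 2 X$
$\left(475195 - 1329591\right) - \left(\frac{1864113}{G{\left(592 \right)}} - \frac{1027655}{-1851691}\right) = \left(475195 - 1329591\right) - \left(\frac{1864113}{2 \cdot 592} - \frac{1027655}{-1851691}\right) = -854396 - \left(\frac{1864113}{1184} - - \frac{1027655}{1851691}\right) = -854396 - \left(1864113 \cdot \frac{1}{1184} + \frac{1027655}{1851691}\right) = -854396 - \left(\frac{1864113}{1184} + \frac{1027655}{1851691}\right) = -854396 - \frac{3452978008603}{2192402144} = - \frac{1876632600233627}{2192402144}$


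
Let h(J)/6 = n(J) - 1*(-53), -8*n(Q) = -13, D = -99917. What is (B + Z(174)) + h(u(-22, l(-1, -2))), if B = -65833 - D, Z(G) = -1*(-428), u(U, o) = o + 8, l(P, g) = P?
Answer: 139359/4 ≈ 34840.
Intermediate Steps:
n(Q) = 13/8 (n(Q) = -⅛*(-13) = 13/8)
u(U, o) = 8 + o
Z(G) = 428
B = 34084 (B = -65833 - 1*(-99917) = -65833 + 99917 = 34084)
h(J) = 1311/4 (h(J) = 6*(13/8 - 1*(-53)) = 6*(13/8 + 53) = 6*(437/8) = 1311/4)
(B + Z(174)) + h(u(-22, l(-1, -2))) = (34084 + 428) + 1311/4 = 34512 + 1311/4 = 139359/4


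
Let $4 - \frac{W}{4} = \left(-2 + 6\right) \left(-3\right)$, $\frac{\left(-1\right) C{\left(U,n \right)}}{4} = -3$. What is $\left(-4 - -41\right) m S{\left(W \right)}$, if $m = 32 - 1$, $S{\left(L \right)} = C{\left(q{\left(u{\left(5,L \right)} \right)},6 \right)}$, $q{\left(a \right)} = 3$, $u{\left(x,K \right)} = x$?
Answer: $13764$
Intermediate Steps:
$C{\left(U,n \right)} = 12$ ($C{\left(U,n \right)} = \left(-4\right) \left(-3\right) = 12$)
$W = 64$ ($W = 16 - 4 \left(-2 + 6\right) \left(-3\right) = 16 - 4 \cdot 4 \left(-3\right) = 16 - -48 = 16 + 48 = 64$)
$S{\left(L \right)} = 12$
$m = 31$
$\left(-4 - -41\right) m S{\left(W \right)} = \left(-4 - -41\right) 31 \cdot 12 = \left(-4 + 41\right) 31 \cdot 12 = 37 \cdot 31 \cdot 12 = 1147 \cdot 12 = 13764$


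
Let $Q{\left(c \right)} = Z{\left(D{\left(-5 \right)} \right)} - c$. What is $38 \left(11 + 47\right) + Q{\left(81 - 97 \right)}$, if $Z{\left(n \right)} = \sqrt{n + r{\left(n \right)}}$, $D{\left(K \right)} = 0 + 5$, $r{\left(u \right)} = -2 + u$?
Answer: $2220 + 2 \sqrt{2} \approx 2222.8$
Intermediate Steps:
$D{\left(K \right)} = 5$
$Z{\left(n \right)} = \sqrt{-2 + 2 n}$ ($Z{\left(n \right)} = \sqrt{n + \left(-2 + n\right)} = \sqrt{-2 + 2 n}$)
$Q{\left(c \right)} = - c + 2 \sqrt{2}$ ($Q{\left(c \right)} = \sqrt{-2 + 2 \cdot 5} - c = \sqrt{-2 + 10} - c = \sqrt{8} - c = 2 \sqrt{2} - c = - c + 2 \sqrt{2}$)
$38 \left(11 + 47\right) + Q{\left(81 - 97 \right)} = 38 \left(11 + 47\right) + \left(- (81 - 97) + 2 \sqrt{2}\right) = 38 \cdot 58 + \left(\left(-1\right) \left(-16\right) + 2 \sqrt{2}\right) = 2204 + \left(16 + 2 \sqrt{2}\right) = 2220 + 2 \sqrt{2}$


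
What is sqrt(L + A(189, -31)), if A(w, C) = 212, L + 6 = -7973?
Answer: 3*I*sqrt(863) ≈ 88.131*I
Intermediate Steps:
L = -7979 (L = -6 - 7973 = -7979)
sqrt(L + A(189, -31)) = sqrt(-7979 + 212) = sqrt(-7767) = 3*I*sqrt(863)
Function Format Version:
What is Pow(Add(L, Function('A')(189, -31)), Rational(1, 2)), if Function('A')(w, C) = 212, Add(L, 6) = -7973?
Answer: Mul(3, I, Pow(863, Rational(1, 2))) ≈ Mul(88.131, I)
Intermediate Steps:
L = -7979 (L = Add(-6, -7973) = -7979)
Pow(Add(L, Function('A')(189, -31)), Rational(1, 2)) = Pow(Add(-7979, 212), Rational(1, 2)) = Pow(-7767, Rational(1, 2)) = Mul(3, I, Pow(863, Rational(1, 2)))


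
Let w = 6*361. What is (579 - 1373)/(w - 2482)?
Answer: 397/158 ≈ 2.5127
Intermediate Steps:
w = 2166
(579 - 1373)/(w - 2482) = (579 - 1373)/(2166 - 2482) = -794/(-316) = -794*(-1/316) = 397/158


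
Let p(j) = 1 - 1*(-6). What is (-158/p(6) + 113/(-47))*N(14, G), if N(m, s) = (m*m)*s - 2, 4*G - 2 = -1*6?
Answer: 1626966/329 ≈ 4945.2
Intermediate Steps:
G = -1 (G = ½ + (-1*6)/4 = ½ + (¼)*(-6) = ½ - 3/2 = -1)
N(m, s) = -2 + s*m² (N(m, s) = m²*s - 2 = s*m² - 2 = -2 + s*m²)
p(j) = 7 (p(j) = 1 + 6 = 7)
(-158/p(6) + 113/(-47))*N(14, G) = (-158/7 + 113/(-47))*(-2 - 1*14²) = (-158*⅐ + 113*(-1/47))*(-2 - 1*196) = (-158/7 - 113/47)*(-2 - 196) = -8217/329*(-198) = 1626966/329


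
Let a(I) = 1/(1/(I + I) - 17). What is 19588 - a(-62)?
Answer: 41311216/2109 ≈ 19588.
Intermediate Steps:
a(I) = 1/(-17 + 1/(2*I)) (a(I) = 1/(1/(2*I) - 17) = 1/(-17 + 1/(2*I)))
19588 - a(-62) = 19588 - (-2)*(-62)/(-1 + 34*(-62)) = 19588 - (-2)*(-62)/(-1 - 2108) = 19588 - (-2)*(-62)/(-2109) = 19588 - (-2)*(-62)*(-1)/2109 = 19588 - 1*(-124/2109) = 19588 + 124/2109 = 41311216/2109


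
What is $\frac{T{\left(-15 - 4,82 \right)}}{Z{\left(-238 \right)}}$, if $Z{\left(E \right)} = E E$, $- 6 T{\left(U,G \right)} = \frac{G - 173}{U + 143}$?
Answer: $\frac{13}{6020448} \approx 2.1593 \cdot 10^{-6}$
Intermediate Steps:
$T{\left(U,G \right)} = - \frac{-173 + G}{6 \left(143 + U\right)}$ ($T{\left(U,G \right)} = - \frac{\left(G - 173\right) \frac{1}{U + 143}}{6} = - \frac{\left(-173 + G\right) \frac{1}{143 + U}}{6} = - \frac{\frac{1}{143 + U} \left(-173 + G\right)}{6} = - \frac{-173 + G}{6 \left(143 + U\right)}$)
$Z{\left(E \right)} = E^{2}$
$\frac{T{\left(-15 - 4,82 \right)}}{Z{\left(-238 \right)}} = \frac{\frac{1}{6} \frac{1}{143 - 19} \left(173 - 82\right)}{\left(-238\right)^{2}} = \frac{\frac{1}{6} \frac{1}{143 - 19} \left(173 - 82\right)}{56644} = \frac{1}{6} \cdot \frac{1}{124} \cdot 91 \cdot \frac{1}{56644} = \frac{91}{744} \cdot \frac{1}{56644} = \frac{13}{6020448}$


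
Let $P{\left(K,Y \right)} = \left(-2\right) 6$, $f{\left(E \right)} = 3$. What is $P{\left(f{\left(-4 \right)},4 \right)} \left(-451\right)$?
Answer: $5412$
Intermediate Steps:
$P{\left(K,Y \right)} = -12$
$P{\left(f{\left(-4 \right)},4 \right)} \left(-451\right) = \left(-12\right) \left(-451\right) = 5412$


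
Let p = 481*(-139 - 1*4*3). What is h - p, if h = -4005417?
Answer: -3932786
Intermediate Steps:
p = -72631 (p = 481*(-139 - 4*3) = 481*(-139 - 12) = 481*(-151) = -72631)
h - p = -4005417 - 1*(-72631) = -4005417 + 72631 = -3932786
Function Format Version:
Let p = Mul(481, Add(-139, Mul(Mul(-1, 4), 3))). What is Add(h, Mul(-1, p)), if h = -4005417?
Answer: -3932786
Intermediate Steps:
p = -72631 (p = Mul(481, Add(-139, Mul(-4, 3))) = Mul(481, Add(-139, -12)) = Mul(481, -151) = -72631)
Add(h, Mul(-1, p)) = Add(-4005417, Mul(-1, -72631)) = Add(-4005417, 72631) = -3932786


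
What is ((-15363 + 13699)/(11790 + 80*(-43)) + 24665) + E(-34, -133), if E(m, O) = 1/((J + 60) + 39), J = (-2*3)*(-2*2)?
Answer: 12665995964/513525 ≈ 24665.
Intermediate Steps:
J = 24 (J = -6*(-4) = 24)
E(m, O) = 1/123 (E(m, O) = 1/((24 + 60) + 39) = 1/(84 + 39) = 1/123)
((-15363 + 13699)/(11790 + 80*(-43)) + 24665) + E(-34, -133) = ((-15363 + 13699)/(11790 + 80*(-43)) + 24665) + 1/123 = (-1664/(11790 - 3440) + 24665) + 1/123 = (-1664/8350 + 24665) + 1/123 = (-1664*1/8350 + 24665) + 1/123 = (-832/4175 + 24665) + 1/123 = 102975543/4175 + 1/123 = 12665995964/513525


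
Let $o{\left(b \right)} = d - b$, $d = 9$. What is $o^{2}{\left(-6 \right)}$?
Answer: $225$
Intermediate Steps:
$o{\left(b \right)} = 9 - b$
$o^{2}{\left(-6 \right)} = \left(9 - -6\right)^{2} = \left(9 + 6\right)^{2} = 15^{2} = 225$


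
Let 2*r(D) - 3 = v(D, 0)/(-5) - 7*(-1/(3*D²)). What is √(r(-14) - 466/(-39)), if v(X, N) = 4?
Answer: √43242290/1820 ≈ 3.6131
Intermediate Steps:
r(D) = 11/10 + 7/(6*D²) (r(D) = 3/2 + (4/(-5) - 7*(-1/(3*D²)))/2 = 3/2 + (4*(-⅕) - (-7)/(3*D²))/2 = 3/2 + (-⅘ + 7/(3*D²))/2 = 3/2 + (-⅖ + 7/(6*D²)) = 11/10 + 7/(6*D²))
√(r(-14) - 466/(-39)) = √((11/10 + (7/6)/(-14)²) - 466/(-39)) = √((11/10 + (7/6)*(1/196)) - 466*(-1/39)) = √((11/10 + 1/168) + 466/39) = √(929/840 + 466/39) = √(47519/3640) = √43242290/1820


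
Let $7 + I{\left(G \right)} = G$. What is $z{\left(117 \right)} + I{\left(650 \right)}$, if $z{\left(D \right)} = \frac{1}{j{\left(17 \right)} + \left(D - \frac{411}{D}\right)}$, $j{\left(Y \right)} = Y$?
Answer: $\frac{3272266}{5089} \approx 643.01$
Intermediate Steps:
$I{\left(G \right)} = -7 + G$
$z{\left(D \right)} = \frac{1}{17 + D - \frac{411}{D}}$ ($z{\left(D \right)} = \frac{1}{17 + \left(D - \frac{411}{D}\right)} = \frac{1}{17 + D - \frac{411}{D}}$)
$z{\left(117 \right)} + I{\left(650 \right)} = \frac{117}{-411 + 117^{2} + 17 \cdot 117} + \left(-7 + 650\right) = \frac{117}{-411 + 13689 + 1989} + 643 = \frac{117}{15267} + 643 = 117 \cdot \frac{1}{15267} + 643 = \frac{39}{5089} + 643 = \frac{3272266}{5089}$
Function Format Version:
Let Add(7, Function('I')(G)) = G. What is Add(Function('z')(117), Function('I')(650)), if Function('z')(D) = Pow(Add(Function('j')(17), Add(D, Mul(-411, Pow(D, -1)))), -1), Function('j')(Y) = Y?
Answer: Rational(3272266, 5089) ≈ 643.01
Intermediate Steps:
Function('I')(G) = Add(-7, G)
Function('z')(D) = Pow(Add(17, D, Mul(-411, Pow(D, -1))), -1) (Function('z')(D) = Pow(Add(17, Add(D, Mul(-411, Pow(D, -1)))), -1) = Pow(Add(17, D, Mul(-411, Pow(D, -1))), -1))
Add(Function('z')(117), Function('I')(650)) = Add(Mul(117, Pow(Add(-411, Pow(117, 2), Mul(17, 117)), -1)), Add(-7, 650)) = Add(Mul(117, Pow(Add(-411, 13689, 1989), -1)), 643) = Add(Mul(117, Pow(15267, -1)), 643) = Add(Mul(117, Rational(1, 15267)), 643) = Add(Rational(39, 5089), 643) = Rational(3272266, 5089)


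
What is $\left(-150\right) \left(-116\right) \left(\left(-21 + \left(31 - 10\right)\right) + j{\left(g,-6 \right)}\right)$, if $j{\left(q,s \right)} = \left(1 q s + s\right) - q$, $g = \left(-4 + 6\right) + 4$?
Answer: $-835200$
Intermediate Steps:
$g = 6$ ($g = 2 + 4 = 6$)
$j{\left(q,s \right)} = s - q + q s$ ($j{\left(q,s \right)} = \left(q s + s\right) - q = \left(s + q s\right) - q = s - q + q s$)
$\left(-150\right) \left(-116\right) \left(\left(-21 + \left(31 - 10\right)\right) + j{\left(g,-6 \right)}\right) = \left(-150\right) \left(-116\right) \left(\left(-21 + \left(31 - 10\right)\right) - 48\right) = 17400 \left(\left(-21 + \left(31 - 10\right)\right) - 48\right) = 17400 \left(\left(-21 + 21\right) - 48\right) = 17400 \left(0 - 48\right) = 17400 \left(-48\right) = -835200$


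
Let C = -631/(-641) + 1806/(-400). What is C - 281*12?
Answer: -432743023/128200 ≈ -3375.5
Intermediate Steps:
C = -452623/128200 (C = -631*(-1/641) + 1806*(-1/400) = 631/641 - 903/200 = -452623/128200 ≈ -3.5306)
C - 281*12 = -452623/128200 - 281*12 = -452623/128200 - 1*3372 = -452623/128200 - 3372 = -432743023/128200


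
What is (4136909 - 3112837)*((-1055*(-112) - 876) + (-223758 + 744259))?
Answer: 653137760520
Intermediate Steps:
(4136909 - 3112837)*((-1055*(-112) - 876) + (-223758 + 744259)) = 1024072*((118160 - 876) + 520501) = 1024072*(117284 + 520501) = 1024072*637785 = 653137760520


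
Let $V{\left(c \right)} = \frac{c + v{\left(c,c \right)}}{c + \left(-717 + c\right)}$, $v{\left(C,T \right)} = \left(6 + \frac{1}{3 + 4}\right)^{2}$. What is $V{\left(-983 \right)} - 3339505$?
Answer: $- \frac{439034657517}{131467} \approx -3.3395 \cdot 10^{6}$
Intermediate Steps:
$v{\left(C,T \right)} = \frac{1849}{49}$ ($v{\left(C,T \right)} = \left(6 + \frac{1}{7}\right)^{2} = \left(\frac{43}{7}\right)^{2} = \frac{1849}{49}$)
$V{\left(c \right)} = \frac{\frac{1849}{49} + c}{-717 + 2 c}$ ($V{\left(c \right)} = \frac{c + \frac{1849}{49}}{c + \left(-717 + c\right)} = \frac{\frac{1849}{49} + c}{-717 + 2 c}$)
$V{\left(-983 \right)} - 3339505 = \frac{1849 + 49 \left(-983\right)}{49 \left(-717 + 2 \left(-983\right)\right)} - 3339505 = \frac{1849 - 48167}{49 \left(-717 - 1966\right)} - 3339505 = \frac{1}{49} \frac{1}{-2683} \left(-46318\right) - 3339505 = \frac{1}{49} \left(- \frac{1}{2683}\right) \left(-46318\right) - 3339505 = \frac{46318}{131467} - 3339505 = - \frac{439034657517}{131467}$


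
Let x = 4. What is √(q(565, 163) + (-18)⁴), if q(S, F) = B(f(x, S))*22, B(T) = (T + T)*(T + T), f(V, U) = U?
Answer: 2*√7049194 ≈ 5310.1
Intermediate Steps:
B(T) = 4*T² (B(T) = (2*T)*(2*T) = 4*T²)
q(S, F) = 88*S² (q(S, F) = (4*S²)*22 = 88*S²)
√(q(565, 163) + (-18)⁴) = √(88*565² + (-18)⁴) = √(88*319225 + 104976) = √(28091800 + 104976) = √28196776 = 2*√7049194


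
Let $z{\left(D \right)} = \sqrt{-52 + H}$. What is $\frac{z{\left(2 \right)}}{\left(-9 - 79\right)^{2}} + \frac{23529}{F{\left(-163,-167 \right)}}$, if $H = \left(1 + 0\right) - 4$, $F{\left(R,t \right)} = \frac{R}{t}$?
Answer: $\frac{3929343}{163} + \frac{i \sqrt{55}}{7744} \approx 24106.0 + 0.00095767 i$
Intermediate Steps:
$H = -3$ ($H = 1 - 4 = -3$)
$z{\left(D \right)} = i \sqrt{55}$ ($z{\left(D \right)} = \sqrt{-52 - 3} = \sqrt{-55} = i \sqrt{55}$)
$\frac{z{\left(2 \right)}}{\left(-9 - 79\right)^{2}} + \frac{23529}{F{\left(-163,-167 \right)}} = \frac{i \sqrt{55}}{\left(-9 - 79\right)^{2}} + \frac{23529}{\left(-163\right) \frac{1}{-167}} = \frac{i \sqrt{55}}{\left(-88\right)^{2}} + \frac{23529}{\left(-163\right) \left(- \frac{1}{167}\right)} = \frac{i \sqrt{55}}{7744} + \frac{23529}{\frac{163}{167}} = i \sqrt{55} \cdot \frac{1}{7744} + 23529 \cdot \frac{167}{163} = \frac{i \sqrt{55}}{7744} + \frac{3929343}{163} = \frac{3929343}{163} + \frac{i \sqrt{55}}{7744}$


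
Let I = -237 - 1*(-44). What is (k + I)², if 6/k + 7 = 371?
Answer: 1233625129/33124 ≈ 37243.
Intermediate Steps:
k = 3/182 (k = 6/(-7 + 371) = 6/364 = 6*(1/364) = 3/182 ≈ 0.016484)
I = -193 (I = -237 + 44 = -193)
(k + I)² = (3/182 - 193)² = (-35123/182)² = 1233625129/33124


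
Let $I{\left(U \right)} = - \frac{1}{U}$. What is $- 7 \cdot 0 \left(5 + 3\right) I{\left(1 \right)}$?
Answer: $0$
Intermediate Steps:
$- 7 \cdot 0 \left(5 + 3\right) I{\left(1 \right)} = - 7 \cdot 0 \left(5 + 3\right) \left(- 1^{-1}\right) = - 7 \cdot 0 \cdot 8 \left(\left(-1\right) 1\right) = \left(-7\right) 0 \left(-1\right) = 0 \left(-1\right) = 0$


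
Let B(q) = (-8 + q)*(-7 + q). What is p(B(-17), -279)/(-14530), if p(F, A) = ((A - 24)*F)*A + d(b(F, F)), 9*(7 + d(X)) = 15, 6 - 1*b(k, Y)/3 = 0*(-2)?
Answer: -76083292/21795 ≈ -3490.9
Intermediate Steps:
b(k, Y) = 18 (b(k, Y) = 18 - 0*(-2) = 18 - 3*0 = 18 + 0 = 18)
d(X) = -16/3 (d(X) = -7 + (1/9)*15 = -7 + 5/3 = -16/3)
p(F, A) = -16/3 + A*F*(-24 + A) (p(F, A) = ((A - 24)*F)*A - 16/3 = ((-24 + A)*F)*A - 16/3 = (F*(-24 + A))*A - 16/3 = A*F*(-24 + A) - 16/3 = -16/3 + A*F*(-24 + A))
p(B(-17), -279)/(-14530) = (-16/3 + (56 + (-17)**2 - 15*(-17))*(-279)**2 - 24*(-279)*(56 + (-17)**2 - 15*(-17)))/(-14530) = (-16/3 + (56 + 289 + 255)*77841 - 24*(-279)*(56 + 289 + 255))*(-1/14530) = (-16/3 + 600*77841 - 24*(-279)*600)*(-1/14530) = (-16/3 + 46704600 + 4017600)*(-1/14530) = (152166584/3)*(-1/14530) = -76083292/21795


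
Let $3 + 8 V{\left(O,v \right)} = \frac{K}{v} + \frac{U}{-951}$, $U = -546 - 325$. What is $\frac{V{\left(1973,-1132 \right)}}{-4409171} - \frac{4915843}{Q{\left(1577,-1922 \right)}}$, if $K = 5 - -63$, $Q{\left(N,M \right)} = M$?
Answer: $\frac{23333607608369948549}{9122991483296184} \approx 2557.7$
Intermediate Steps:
$U = -871$
$K = 68$ ($K = 5 + 63 = 68$)
$V{\left(O,v \right)} = - \frac{991}{3804} + \frac{17}{2 v}$ ($V{\left(O,v \right)} = - \frac{3}{8} + \frac{\frac{68}{v} - \frac{871}{-951}}{8} = - \frac{3}{8} + \frac{\frac{68}{v} - - \frac{871}{951}}{8} = - \frac{3}{8} + \frac{\frac{68}{v} + \frac{871}{951}}{8} = - \frac{3}{8} + \frac{\frac{871}{951} + \frac{68}{v}}{8} = - \frac{3}{8} + \left(\frac{871}{7608} + \frac{17}{2 v}\right) = - \frac{991}{3804} + \frac{17}{2 v}$)
$\frac{V{\left(1973,-1132 \right)}}{-4409171} - \frac{4915843}{Q{\left(1577,-1922 \right)}} = \frac{\frac{1}{3804} \frac{1}{-1132} \left(32334 - -1121812\right)}{-4409171} - \frac{4915843}{-1922} = \frac{1}{3804} \left(- \frac{1}{1132}\right) \left(32334 + 1121812\right) \left(- \frac{1}{4409171}\right) - - \frac{4915843}{1922} = \frac{1}{3804} \left(- \frac{1}{1132}\right) 1154146 \left(- \frac{1}{4409171}\right) + \frac{4915843}{1922} = \left(- \frac{577073}{2153064}\right) \left(- \frac{1}{4409171}\right) + \frac{4915843}{1922} = \frac{577073}{9493227349944} + \frac{4915843}{1922} = \frac{23333607608369948549}{9122991483296184}$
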